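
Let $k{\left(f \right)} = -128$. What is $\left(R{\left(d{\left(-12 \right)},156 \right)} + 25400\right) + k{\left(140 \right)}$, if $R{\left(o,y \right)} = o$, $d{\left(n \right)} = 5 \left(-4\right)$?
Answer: $25252$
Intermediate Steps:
$d{\left(n \right)} = -20$
$\left(R{\left(d{\left(-12 \right)},156 \right)} + 25400\right) + k{\left(140 \right)} = \left(-20 + 25400\right) - 128 = 25380 - 128 = 25252$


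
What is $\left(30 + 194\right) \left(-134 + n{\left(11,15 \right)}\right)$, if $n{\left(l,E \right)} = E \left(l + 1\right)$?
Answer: $10304$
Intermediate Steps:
$n{\left(l,E \right)} = E \left(1 + l\right)$
$\left(30 + 194\right) \left(-134 + n{\left(11,15 \right)}\right) = \left(30 + 194\right) \left(-134 + 15 \left(1 + 11\right)\right) = 224 \left(-134 + 15 \cdot 12\right) = 224 \left(-134 + 180\right) = 224 \cdot 46 = 10304$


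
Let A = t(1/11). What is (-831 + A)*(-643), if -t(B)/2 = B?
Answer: 5878949/11 ≈ 5.3445e+5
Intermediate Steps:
t(B) = -2*B
A = -2/11 ≈ -0.18182
(-831 + A)*(-643) = (-831 - 2/11)*(-643) = -9143/11*(-643) = 5878949/11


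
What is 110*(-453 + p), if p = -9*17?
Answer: -66660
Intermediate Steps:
p = -153
110*(-453 + p) = 110*(-453 - 153) = 110*(-606) = -66660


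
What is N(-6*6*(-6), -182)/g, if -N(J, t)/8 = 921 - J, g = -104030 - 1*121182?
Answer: 1410/56303 ≈ 0.025043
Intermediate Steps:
g = -225212 (g = -104030 - 121182 = -225212)
N(J, t) = -7368 + 8*J (N(J, t) = -8*(921 - J) = -7368 + 8*J)
N(-6*6*(-6), -182)/g = (-7368 + 8*(-6*6*(-6)))/(-225212) = (-7368 + 8*(-36*(-6)))*(-1/225212) = (-7368 + 8*216)*(-1/225212) = (-7368 + 1728)*(-1/225212) = -5640*(-1/225212) = 1410/56303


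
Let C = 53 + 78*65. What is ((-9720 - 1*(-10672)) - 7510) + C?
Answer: -1435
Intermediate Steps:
C = 5123 (C = 53 + 5070 = 5123)
((-9720 - 1*(-10672)) - 7510) + C = ((-9720 - 1*(-10672)) - 7510) + 5123 = ((-9720 + 10672) - 7510) + 5123 = (952 - 7510) + 5123 = -6558 + 5123 = -1435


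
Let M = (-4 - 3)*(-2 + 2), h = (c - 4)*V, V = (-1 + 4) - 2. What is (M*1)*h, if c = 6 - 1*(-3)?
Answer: 0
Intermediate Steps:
c = 9 (c = 6 + 3 = 9)
V = 1 (V = 3 - 2 = 1)
h = 5 (h = (9 - 4)*1 = 5*1 = 5)
M = 0 (M = -7*0 = 0)
(M*1)*h = (0*1)*5 = 0*5 = 0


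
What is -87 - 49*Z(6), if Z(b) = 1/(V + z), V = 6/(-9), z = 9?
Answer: -2322/25 ≈ -92.880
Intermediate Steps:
V = -2/3 (V = 6*(-1/9) = -2/3 ≈ -0.66667)
Z(b) = 3/25 (Z(b) = 1/(-2/3 + 9) = 1/(25/3) = 3/25)
-87 - 49*Z(6) = -87 - 49*3/25 = -87 - 147/25 = -2322/25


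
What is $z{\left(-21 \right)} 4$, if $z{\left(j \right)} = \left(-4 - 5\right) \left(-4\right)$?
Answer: $144$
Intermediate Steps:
$z{\left(j \right)} = 36$ ($z{\left(j \right)} = \left(-9\right) \left(-4\right) = 36$)
$z{\left(-21 \right)} 4 = 36 \cdot 4 = 144$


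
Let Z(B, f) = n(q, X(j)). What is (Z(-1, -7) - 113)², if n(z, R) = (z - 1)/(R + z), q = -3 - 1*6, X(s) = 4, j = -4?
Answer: 12321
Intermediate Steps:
q = -9 (q = -3 - 6 = -9)
n(z, R) = (-1 + z)/(R + z)
Z(B, f) = 2 (Z(B, f) = (-1 - 9)/(4 - 9) = -10/(-5) = -⅕*(-10) = 2)
(Z(-1, -7) - 113)² = (2 - 113)² = (-111)² = 12321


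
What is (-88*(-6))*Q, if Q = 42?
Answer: 22176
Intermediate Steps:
(-88*(-6))*Q = -88*(-6)*42 = 528*42 = 22176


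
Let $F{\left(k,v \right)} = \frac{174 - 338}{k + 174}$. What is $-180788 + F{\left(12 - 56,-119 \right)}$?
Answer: $- \frac{11751302}{65} \approx -1.8079 \cdot 10^{5}$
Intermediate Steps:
$F{\left(k,v \right)} = - \frac{164}{174 + k}$
$-180788 + F{\left(12 - 56,-119 \right)} = -180788 - \frac{164}{174 + \left(12 - 56\right)} = -180788 - \frac{164}{174 - 44} = -180788 - \frac{164}{130} = -180788 - \frac{82}{65} = - \frac{11751302}{65}$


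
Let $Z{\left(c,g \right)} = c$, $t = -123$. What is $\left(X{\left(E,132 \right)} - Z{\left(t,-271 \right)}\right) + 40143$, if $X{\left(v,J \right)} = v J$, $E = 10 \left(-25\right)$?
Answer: $7266$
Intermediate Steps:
$E = -250$
$X{\left(v,J \right)} = J v$
$\left(X{\left(E,132 \right)} - Z{\left(t,-271 \right)}\right) + 40143 = \left(132 \left(-250\right) - -123\right) + 40143 = \left(-33000 + 123\right) + 40143 = -32877 + 40143 = 7266$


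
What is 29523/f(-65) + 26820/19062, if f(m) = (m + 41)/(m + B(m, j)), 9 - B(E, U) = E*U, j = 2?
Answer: -385593943/4236 ≈ -91028.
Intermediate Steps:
B(E, U) = 9 - E*U
f(m) = (41 + m)/(9 - m) (f(m) = (m + 41)/(m + (9 - 1*m*2)) = (41 + m)/(m + (9 - 2*m)) = (41 + m)/(9 - m))
29523/f(-65) + 26820/19062 = 29523/(((41 - 65)/(9 - 1*(-65)))) + 26820/19062 = 29523/((-24/(9 + 65))) + 26820*(1/19062) = 29523/((-24/74)) + 1490/1059 = 29523/(((1/74)*(-24))) + 1490/1059 = 29523/(-12/37) + 1490/1059 = 29523*(-37/12) + 1490/1059 = -364117/4 + 1490/1059 = -385593943/4236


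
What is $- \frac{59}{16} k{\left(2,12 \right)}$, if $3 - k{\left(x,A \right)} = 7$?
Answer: $\frac{59}{4} \approx 14.75$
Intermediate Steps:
$k{\left(x,A \right)} = -4$ ($k{\left(x,A \right)} = 3 - 7 = -4$)
$- \frac{59}{16} k{\left(2,12 \right)} = - \frac{59}{16} \left(-4\right) = \left(-59\right) \frac{1}{16} \left(-4\right) = \left(- \frac{59}{16}\right) \left(-4\right) = \frac{59}{4}$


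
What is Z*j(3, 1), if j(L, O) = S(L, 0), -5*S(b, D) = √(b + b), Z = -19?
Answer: 19*√6/5 ≈ 9.3081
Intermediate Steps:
S(b, D) = -√2*√b/5 (S(b, D) = -√(b + b)/5 = -√2*√b/5)
j(L, O) = -√2*√L/5
Z*j(3, 1) = -(-19)*√2*√3/5 = -(-19)*√6/5 = 19*√6/5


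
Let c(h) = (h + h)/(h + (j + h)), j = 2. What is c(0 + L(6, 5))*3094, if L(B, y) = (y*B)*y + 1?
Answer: 233597/76 ≈ 3073.6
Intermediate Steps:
L(B, y) = 1 + B*y**2 (L(B, y) = (B*y)*y + 1 = B*y**2 + 1 = 1 + B*y**2)
c(h) = 2*h/(2 + 2*h) (c(h) = (h + h)/(h + (2 + h)) = (2*h)/(2 + 2*h) = 2*h/(2 + 2*h))
c(0 + L(6, 5))*3094 = ((0 + (1 + 6*5**2))/(1 + (0 + (1 + 6*5**2))))*3094 = ((0 + (1 + 6*25))/(1 + (0 + (1 + 6*25))))*3094 = ((0 + (1 + 150))/(1 + (0 + (1 + 150))))*3094 = ((0 + 151)/(1 + (0 + 151)))*3094 = (151/(1 + 151))*3094 = (151/152)*3094 = 233597/76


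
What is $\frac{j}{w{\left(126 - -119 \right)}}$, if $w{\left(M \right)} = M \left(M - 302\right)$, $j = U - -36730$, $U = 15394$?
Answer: $- \frac{52124}{13965} \approx -3.7325$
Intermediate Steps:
$j = 52124$ ($j = 15394 - -36730 = 15394 + 36730 = 52124$)
$w{\left(M \right)} = M \left(-302 + M\right)$
$\frac{j}{w{\left(126 - -119 \right)}} = \frac{52124}{\left(126 - -119\right) \left(-302 + \left(126 - -119\right)\right)} = \frac{52124}{\left(126 + 119\right) \left(-302 + \left(126 + 119\right)\right)} = \frac{52124}{245 \left(-302 + 245\right)} = \frac{52124}{245 \left(-57\right)} = \frac{52124}{-13965} = 52124 \left(- \frac{1}{13965}\right) = - \frac{52124}{13965}$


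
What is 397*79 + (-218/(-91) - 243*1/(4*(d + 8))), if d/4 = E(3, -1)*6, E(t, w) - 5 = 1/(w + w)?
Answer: 1324350351/42224 ≈ 31365.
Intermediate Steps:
E(t, w) = 5 + 1/(2*w) (E(t, w) = 5 + 1/(w + w) = 5 + 1/(2*w))
d = 108 (d = 4*((5 + (½)/(-1))*6) = 4*((5 + (½)*(-1))*6) = 4*((5 - ½)*6) = 4*((9/2)*6) = 4*27 = 108)
397*79 + (-218/(-91) - 243*1/(4*(d + 8))) = 397*79 + (-218/(-91) - 243*1/(4*(108 + 8))) = 31363 + (-218*(-1/91) - 243/(116*4)) = 31363 + (218/91 - 243/464) = 31363 + 79039/42224 = 1324350351/42224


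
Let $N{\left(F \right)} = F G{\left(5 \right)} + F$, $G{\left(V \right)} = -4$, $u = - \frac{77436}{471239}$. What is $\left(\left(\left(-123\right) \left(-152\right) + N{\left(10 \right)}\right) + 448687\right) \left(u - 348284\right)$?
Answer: $- \frac{76704349126407136}{471239} \approx -1.6277 \cdot 10^{11}$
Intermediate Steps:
$u = - \frac{77436}{471239}$ ($u = \left(-77436\right) \frac{1}{471239} = - \frac{77436}{471239} \approx -0.16432$)
$N{\left(F \right)} = - 3 F$ ($N{\left(F \right)} = F \left(-4\right) + F = - 4 F + F = - 3 F$)
$\left(\left(\left(-123\right) \left(-152\right) + N{\left(10 \right)}\right) + 448687\right) \left(u - 348284\right) = \left(\left(\left(-123\right) \left(-152\right) - 30\right) + 448687\right) \left(- \frac{77436}{471239} - 348284\right) = \left(\left(18696 - 30\right) + 448687\right) \left(- \frac{164125081312}{471239}\right) = \left(18666 + 448687\right) \left(- \frac{164125081312}{471239}\right) = 467353 \left(- \frac{164125081312}{471239}\right) = - \frac{76704349126407136}{471239}$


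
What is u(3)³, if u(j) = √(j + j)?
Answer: 6*√6 ≈ 14.697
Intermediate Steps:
u(j) = √2*√j (u(j) = √(2*j) = √2*√j)
u(3)³ = (√2*√3)³ = (√6)³ = 6*√6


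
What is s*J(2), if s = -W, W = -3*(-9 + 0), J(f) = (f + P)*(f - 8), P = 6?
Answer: 1296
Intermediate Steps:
J(f) = (-8 + f)*(6 + f) (J(f) = (f + 6)*(f - 8) = (6 + f)*(-8 + f) = (-8 + f)*(6 + f))
W = 27 (W = -3*(-9) = 27)
s = -27 (s = -1*27 = -27)
s*J(2) = -27*(-48 + 2² - 2*2) = -27*(-48 + 4 - 4) = -27*(-48) = 1296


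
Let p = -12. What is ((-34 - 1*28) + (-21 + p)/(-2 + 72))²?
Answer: 19123129/4900 ≈ 3902.7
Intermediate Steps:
((-34 - 1*28) + (-21 + p)/(-2 + 72))² = ((-34 - 1*28) + (-21 - 12)/(-2 + 72))² = ((-34 - 28) - 33/70)² = (-62 - 33*1/70)² = (-62 - 33/70)² = (-4373/70)² = 19123129/4900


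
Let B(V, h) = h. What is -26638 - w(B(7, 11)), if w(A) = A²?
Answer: -26759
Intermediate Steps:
-26638 - w(B(7, 11)) = -26638 - 1*11² = -26638 - 1*121 = -26638 - 121 = -26759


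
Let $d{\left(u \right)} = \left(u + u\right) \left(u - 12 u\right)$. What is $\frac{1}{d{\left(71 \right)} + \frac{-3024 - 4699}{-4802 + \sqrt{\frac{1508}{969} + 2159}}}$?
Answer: $- \frac{2477767056622720}{274785336776604829693} - \frac{7723 \sqrt{2028678051}}{274785336776604829693} \approx -9.0171 \cdot 10^{-6}$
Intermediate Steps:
$d{\left(u \right)} = - 22 u^{2}$ ($d{\left(u \right)} = 2 u \left(- 11 u\right) = - 22 u^{2}$)
$\frac{1}{d{\left(71 \right)} + \frac{-3024 - 4699}{-4802 + \sqrt{\frac{1508}{969} + 2159}}} = \frac{1}{- 22 \cdot 71^{2} + \frac{-3024 - 4699}{-4802 + \sqrt{\frac{1508}{969} + 2159}}} = \frac{1}{\left(-22\right) 5041 - \frac{7723}{-4802 + \sqrt{1508 \cdot \frac{1}{969} + 2159}}} = \frac{1}{-110902 - \frac{7723}{-4802 + \sqrt{\frac{1508}{969} + 2159}}} = \frac{1}{-110902 - \frac{7723}{-4802 + \sqrt{\frac{2093579}{969}}}} = \frac{1}{-110902 - \frac{7723}{-4802 + \frac{\sqrt{2028678051}}{969}}}$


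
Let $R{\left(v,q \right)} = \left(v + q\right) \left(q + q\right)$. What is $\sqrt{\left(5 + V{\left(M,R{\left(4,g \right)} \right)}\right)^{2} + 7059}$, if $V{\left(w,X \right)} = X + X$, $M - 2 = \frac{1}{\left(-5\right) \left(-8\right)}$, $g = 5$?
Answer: $2 \sqrt{10321} \approx 203.18$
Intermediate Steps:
$R{\left(v,q \right)} = 2 q \left(q + v\right)$ ($R{\left(v,q \right)} = \left(q + v\right) 2 q = 2 q \left(q + v\right)$)
$M = \frac{81}{40}$ ($M = 2 + \frac{1}{\left(-5\right) \left(-8\right)} = 2 - - \frac{1}{40} = 2 + \frac{1}{40} = \frac{81}{40} \approx 2.025$)
$V{\left(w,X \right)} = 2 X$
$\sqrt{\left(5 + V{\left(M,R{\left(4,g \right)} \right)}\right)^{2} + 7059} = \sqrt{\left(5 + 2 \cdot 2 \cdot 5 \left(5 + 4\right)\right)^{2} + 7059} = \sqrt{\left(5 + 2 \cdot 2 \cdot 5 \cdot 9\right)^{2} + 7059} = \sqrt{\left(5 + 2 \cdot 90\right)^{2} + 7059} = \sqrt{\left(5 + 180\right)^{2} + 7059} = \sqrt{185^{2} + 7059} = \sqrt{34225 + 7059} = \sqrt{41284} = 2 \sqrt{10321}$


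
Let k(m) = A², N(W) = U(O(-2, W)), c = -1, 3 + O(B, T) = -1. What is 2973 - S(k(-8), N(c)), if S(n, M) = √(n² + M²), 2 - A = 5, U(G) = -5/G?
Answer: 2973 - √1321/4 ≈ 2963.9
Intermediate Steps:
O(B, T) = -4 (O(B, T) = -3 - 1 = -4)
N(W) = 5/4 (N(W) = -5/(-4) = -5*(-¼) = 5/4)
A = -3 (A = 2 - 1*5 = 2 - 5 = -3)
k(m) = 9 (k(m) = (-3)² = 9)
S(n, M) = √(M² + n²)
2973 - S(k(-8), N(c)) = 2973 - √((5/4)² + 9²) = 2973 - √(25/16 + 81) = 2973 - √(1321/16) = 2973 - √1321/4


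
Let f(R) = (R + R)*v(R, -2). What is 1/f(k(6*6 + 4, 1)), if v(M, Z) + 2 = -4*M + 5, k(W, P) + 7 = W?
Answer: -1/8514 ≈ -0.00011745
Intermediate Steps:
k(W, P) = -7 + W
v(M, Z) = 3 - 4*M (v(M, Z) = -2 + (-4*M + 5) = -2 + (5 - 4*M) = 3 - 4*M)
f(R) = 2*R*(3 - 4*R) (f(R) = (R + R)*(3 - 4*R) = (2*R)*(3 - 4*R) = 2*R*(3 - 4*R))
1/f(k(6*6 + 4, 1)) = 1/(2*(-7 + (6*6 + 4))*(3 - 4*(-7 + (6*6 + 4)))) = 1/(2*(-7 + (36 + 4))*(3 - 4*(-7 + (36 + 4)))) = 1/(2*(-7 + 40)*(3 - 4*(-7 + 40))) = 1/(2*33*(3 - 4*33)) = 1/(2*33*(3 - 132)) = 1/(2*33*(-129)) = 1/(-8514) = -1/8514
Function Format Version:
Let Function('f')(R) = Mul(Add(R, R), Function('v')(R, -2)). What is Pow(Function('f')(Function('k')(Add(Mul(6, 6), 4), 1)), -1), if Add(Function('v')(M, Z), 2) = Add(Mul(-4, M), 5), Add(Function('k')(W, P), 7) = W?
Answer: Rational(-1, 8514) ≈ -0.00011745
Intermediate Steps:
Function('k')(W, P) = Add(-7, W)
Function('v')(M, Z) = Add(3, Mul(-4, M)) (Function('v')(M, Z) = Add(-2, Add(Mul(-4, M), 5)) = Add(-2, Add(5, Mul(-4, M))) = Add(3, Mul(-4, M)))
Function('f')(R) = Mul(2, R, Add(3, Mul(-4, R))) (Function('f')(R) = Mul(Add(R, R), Add(3, Mul(-4, R))) = Mul(Mul(2, R), Add(3, Mul(-4, R))) = Mul(2, R, Add(3, Mul(-4, R))))
Pow(Function('f')(Function('k')(Add(Mul(6, 6), 4), 1)), -1) = Pow(Mul(2, Add(-7, Add(Mul(6, 6), 4)), Add(3, Mul(-4, Add(-7, Add(Mul(6, 6), 4))))), -1) = Pow(Mul(2, Add(-7, Add(36, 4)), Add(3, Mul(-4, Add(-7, Add(36, 4))))), -1) = Pow(Mul(2, Add(-7, 40), Add(3, Mul(-4, Add(-7, 40)))), -1) = Pow(Mul(2, 33, Add(3, Mul(-4, 33))), -1) = Pow(Mul(2, 33, Add(3, -132)), -1) = Pow(Mul(2, 33, -129), -1) = Pow(-8514, -1) = Rational(-1, 8514)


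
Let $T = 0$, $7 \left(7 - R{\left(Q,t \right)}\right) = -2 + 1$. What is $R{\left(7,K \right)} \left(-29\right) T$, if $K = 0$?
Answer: $0$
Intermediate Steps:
$R{\left(Q,t \right)} = \frac{50}{7}$ ($R{\left(Q,t \right)} = 7 - \frac{-2 + 1}{7} = 7 - - \frac{1}{7} = 7 + \frac{1}{7} = \frac{50}{7}$)
$R{\left(7,K \right)} \left(-29\right) T = \frac{50}{7} \left(-29\right) 0 = \left(- \frac{1450}{7}\right) 0 = 0$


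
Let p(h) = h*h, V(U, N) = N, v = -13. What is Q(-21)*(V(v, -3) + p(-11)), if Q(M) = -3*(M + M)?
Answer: 14868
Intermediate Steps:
p(h) = h²
Q(M) = -6*M
Q(-21)*(V(v, -3) + p(-11)) = (-6*(-21))*(-3 + (-11)²) = 126*(-3 + 121) = 126*118 = 14868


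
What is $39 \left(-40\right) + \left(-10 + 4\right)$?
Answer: $-1566$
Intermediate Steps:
$39 \left(-40\right) + \left(-10 + 4\right) = -1560 - 6 = -1566$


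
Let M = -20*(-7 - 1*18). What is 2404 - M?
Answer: 1904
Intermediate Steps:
M = 500 (M = -20*(-7 - 18) = -20*(-25) = 500)
2404 - M = 2404 - 1*500 = 2404 - 500 = 1904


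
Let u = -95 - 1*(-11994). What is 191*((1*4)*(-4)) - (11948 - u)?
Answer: -3105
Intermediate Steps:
u = 11899 (u = -95 + 11994 = 11899)
191*((1*4)*(-4)) - (11948 - u) = 191*((1*4)*(-4)) - (11948 - 1*11899) = 191*(4*(-4)) - (11948 - 11899) = 191*(-16) - 1*49 = -3056 - 49 = -3105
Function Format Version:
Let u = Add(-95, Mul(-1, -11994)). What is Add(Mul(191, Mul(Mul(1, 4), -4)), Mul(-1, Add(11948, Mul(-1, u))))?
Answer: -3105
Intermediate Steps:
u = 11899 (u = Add(-95, 11994) = 11899)
Add(Mul(191, Mul(Mul(1, 4), -4)), Mul(-1, Add(11948, Mul(-1, u)))) = Add(Mul(191, Mul(Mul(1, 4), -4)), Mul(-1, Add(11948, Mul(-1, 11899)))) = Add(Mul(191, Mul(4, -4)), Mul(-1, Add(11948, -11899))) = Add(Mul(191, -16), Mul(-1, 49)) = Add(-3056, -49) = -3105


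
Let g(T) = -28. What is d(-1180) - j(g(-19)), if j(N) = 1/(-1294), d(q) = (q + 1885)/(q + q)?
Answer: -90991/305384 ≈ -0.29796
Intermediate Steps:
d(q) = (1885 + q)/(2*q) (d(q) = (1885 + q)/((2*q)) = (1885 + q)*(1/(2*q)) = (1885 + q)/(2*q))
j(N) = -1/1294
d(-1180) - j(g(-19)) = (½)*(1885 - 1180)/(-1180) - 1*(-1/1294) = (½)*(-1/1180)*705 + 1/1294 = -141/472 + 1/1294 = -90991/305384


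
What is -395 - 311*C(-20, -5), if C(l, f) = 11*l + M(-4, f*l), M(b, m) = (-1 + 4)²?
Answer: 65226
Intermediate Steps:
M(b, m) = 9 (M(b, m) = 3² = 9)
C(l, f) = 9 + 11*l (C(l, f) = 11*l + 9 = 9 + 11*l)
-395 - 311*C(-20, -5) = -395 - 311*(9 + 11*(-20)) = -395 - 311*(9 - 220) = -395 - 311*(-211) = -395 + 65621 = 65226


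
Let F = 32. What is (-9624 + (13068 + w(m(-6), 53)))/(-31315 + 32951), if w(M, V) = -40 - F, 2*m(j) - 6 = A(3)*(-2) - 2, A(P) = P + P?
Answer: 843/409 ≈ 2.0611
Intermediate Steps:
A(P) = 2*P
m(j) = -4 (m(j) = 3 + ((2*3)*(-2) - 2)/2 = 3 + (6*(-2) - 2)/2 = 3 + (-12 - 2)/2 = 3 + (½)*(-14) = 3 - 7 = -4)
w(M, V) = -72 (w(M, V) = -40 - 1*32 = -40 - 32 = -72)
(-9624 + (13068 + w(m(-6), 53)))/(-31315 + 32951) = (-9624 + (13068 - 72))/(-31315 + 32951) = (-9624 + 12996)/1636 = 3372*(1/1636) = 843/409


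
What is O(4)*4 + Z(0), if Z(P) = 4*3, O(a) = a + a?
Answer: 44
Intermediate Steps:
O(a) = 2*a
Z(P) = 12
O(4)*4 + Z(0) = (2*4)*4 + 12 = 8*4 + 12 = 32 + 12 = 44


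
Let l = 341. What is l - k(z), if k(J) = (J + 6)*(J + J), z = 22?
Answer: -891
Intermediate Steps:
k(J) = 2*J*(6 + J) (k(J) = (6 + J)*(2*J) = 2*J*(6 + J))
l - k(z) = 341 - 2*22*(6 + 22) = 341 - 2*22*28 = 341 - 1*1232 = 341 - 1232 = -891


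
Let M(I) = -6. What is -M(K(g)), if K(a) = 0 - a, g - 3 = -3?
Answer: 6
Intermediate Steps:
g = 0 (g = 3 - 3 = 0)
K(a) = -a
-M(K(g)) = -1*(-6) = 6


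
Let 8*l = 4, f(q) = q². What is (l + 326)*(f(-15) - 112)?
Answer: 73789/2 ≈ 36895.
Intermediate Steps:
l = ½ (l = (⅛)*4 = ½ ≈ 0.50000)
(l + 326)*(f(-15) - 112) = (½ + 326)*((-15)² - 112) = 653*(225 - 112)/2 = (653/2)*113 = 73789/2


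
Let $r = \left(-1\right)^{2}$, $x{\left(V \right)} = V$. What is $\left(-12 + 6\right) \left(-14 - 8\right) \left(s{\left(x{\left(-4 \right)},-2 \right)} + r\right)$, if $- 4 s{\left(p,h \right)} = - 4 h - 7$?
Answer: $99$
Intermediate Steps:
$s{\left(p,h \right)} = \frac{7}{4} + h$ ($s{\left(p,h \right)} = - \frac{- 4 h - 7}{4} = - \frac{-7 - 4 h}{4} = \frac{7}{4} + h$)
$r = 1$
$\left(-12 + 6\right) \left(-14 - 8\right) \left(s{\left(x{\left(-4 \right)},-2 \right)} + r\right) = \left(-12 + 6\right) \left(-14 - 8\right) \left(\left(\frac{7}{4} - 2\right) + 1\right) = \left(-6\right) \left(-22\right) \left(- \frac{1}{4} + 1\right) = 132 \cdot \frac{3}{4} = 99$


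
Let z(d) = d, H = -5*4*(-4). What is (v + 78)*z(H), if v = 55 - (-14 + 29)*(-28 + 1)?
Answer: 43040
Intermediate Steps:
v = 460 (v = 55 - 15*(-27) = 55 - 1*(-405) = 55 + 405 = 460)
H = 80 (H = -20*(-4) = 80)
(v + 78)*z(H) = (460 + 78)*80 = 538*80 = 43040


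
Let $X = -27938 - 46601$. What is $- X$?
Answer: $74539$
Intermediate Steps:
$X = -74539$ ($X = -27938 - 46601 = -74539$)
$- X = \left(-1\right) \left(-74539\right) = 74539$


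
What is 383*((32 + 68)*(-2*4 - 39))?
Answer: -1800100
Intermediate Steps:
383*((32 + 68)*(-2*4 - 39)) = 383*(100*(-8 - 39)) = 383*(100*(-47)) = 383*(-4700) = -1800100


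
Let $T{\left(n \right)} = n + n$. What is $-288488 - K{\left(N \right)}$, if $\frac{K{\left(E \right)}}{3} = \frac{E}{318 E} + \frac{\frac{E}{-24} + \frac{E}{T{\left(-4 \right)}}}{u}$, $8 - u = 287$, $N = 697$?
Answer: $- \frac{4265890666}{14787} \approx -2.8849 \cdot 10^{5}$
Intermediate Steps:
$u = -279$ ($u = 8 - 287 = -279$)
$T{\left(n \right)} = 2 n$
$K{\left(E \right)} = \frac{1}{106} + \frac{E}{558}$ ($K{\left(E \right)} = 3 \left(\frac{E}{318 E} + \frac{\frac{E}{-24} + \frac{E}{2 \left(-4\right)}}{-279}\right) = 3 \left(E \frac{1}{318 E} + \left(E \left(- \frac{1}{24}\right) + \frac{E}{-8}\right) \left(- \frac{1}{279}\right)\right) = 3 \left(\frac{1}{318} + \left(- \frac{E}{24} + E \left(- \frac{1}{8}\right)\right) \left(- \frac{1}{279}\right)\right) = 3 \left(\frac{1}{318} + \left(- \frac{E}{24} - \frac{E}{8}\right) \left(- \frac{1}{279}\right)\right) = 3 \left(\frac{1}{318} + - \frac{E}{6} \left(- \frac{1}{279}\right)\right) = 3 \left(\frac{1}{318} + \frac{E}{1674}\right) = \frac{1}{106} + \frac{E}{558}$)
$-288488 - K{\left(N \right)} = -288488 - \left(\frac{1}{106} + \frac{1}{558} \cdot 697\right) = -288488 - \left(\frac{1}{106} + \frac{697}{558}\right) = -288488 - \frac{18610}{14787} = - \frac{4265890666}{14787}$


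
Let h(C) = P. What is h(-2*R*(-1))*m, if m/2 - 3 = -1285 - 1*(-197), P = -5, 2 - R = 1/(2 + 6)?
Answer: 10850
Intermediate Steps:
R = 15/8 (R = 2 - 1/(2 + 6) = 2 - 1/8 = 2 - 1*⅛ = 2 - ⅛ = 15/8 ≈ 1.8750)
h(C) = -5
m = -2170 (m = 6 + 2*(-1285 - 1*(-197)) = 6 + 2*(-1285 + 197) = 6 + 2*(-1088) = 6 - 2176 = -2170)
h(-2*R*(-1))*m = -5*(-2170) = 10850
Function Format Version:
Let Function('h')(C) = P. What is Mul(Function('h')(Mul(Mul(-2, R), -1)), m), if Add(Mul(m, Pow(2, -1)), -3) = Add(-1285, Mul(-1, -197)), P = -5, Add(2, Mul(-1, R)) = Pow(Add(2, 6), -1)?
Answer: 10850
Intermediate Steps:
R = Rational(15, 8) (R = Add(2, Mul(-1, Pow(Add(2, 6), -1))) = Add(2, Mul(-1, Pow(8, -1))) = Add(2, Mul(-1, Rational(1, 8))) = Add(2, Rational(-1, 8)) = Rational(15, 8) ≈ 1.8750)
Function('h')(C) = -5
m = -2170 (m = Add(6, Mul(2, Add(-1285, Mul(-1, -197)))) = Add(6, Mul(2, Add(-1285, 197))) = Add(6, Mul(2, -1088)) = Add(6, -2176) = -2170)
Mul(Function('h')(Mul(Mul(-2, R), -1)), m) = Mul(-5, -2170) = 10850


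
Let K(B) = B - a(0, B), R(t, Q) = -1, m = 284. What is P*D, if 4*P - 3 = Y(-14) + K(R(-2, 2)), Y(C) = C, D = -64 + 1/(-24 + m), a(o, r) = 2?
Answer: 116473/520 ≈ 223.99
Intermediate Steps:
D = -16639/260 (D = -64 + 1/(-24 + 284) = -64 + 1/260 = -16639/260 ≈ -63.996)
K(B) = -2 + B (K(B) = B - 1*2 = B - 2 = -2 + B)
P = -7/2 (P = ¾ + (-14 + (-2 - 1))/4 = ¾ + (-14 - 3)/4 = ¾ + (¼)*(-17) = ¾ - 17/4 = -7/2 ≈ -3.5000)
P*D = -7/2*(-16639/260) = 116473/520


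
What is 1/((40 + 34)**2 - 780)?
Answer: 1/4696 ≈ 0.00021295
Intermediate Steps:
1/((40 + 34)**2 - 780) = 1/(74**2 - 780) = 1/(5476 - 780) = 1/4696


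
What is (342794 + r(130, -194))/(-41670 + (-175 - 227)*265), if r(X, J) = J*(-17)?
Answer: -28841/12350 ≈ -2.3353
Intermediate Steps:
r(X, J) = -17*J
(342794 + r(130, -194))/(-41670 + (-175 - 227)*265) = (342794 - 17*(-194))/(-41670 + (-175 - 227)*265) = (342794 + 3298)/(-41670 - 402*265) = 346092/(-41670 - 106530) = 346092/(-148200) = 346092*(-1/148200) = -28841/12350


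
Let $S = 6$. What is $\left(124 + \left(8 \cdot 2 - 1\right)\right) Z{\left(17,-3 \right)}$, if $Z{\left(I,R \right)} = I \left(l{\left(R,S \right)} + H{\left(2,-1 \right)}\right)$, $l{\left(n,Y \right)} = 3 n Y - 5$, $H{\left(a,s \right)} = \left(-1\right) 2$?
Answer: $-144143$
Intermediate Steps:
$H{\left(a,s \right)} = -2$
$l{\left(n,Y \right)} = -5 + 3 Y n$ ($l{\left(n,Y \right)} = 3 Y n - 5 = -5 + 3 Y n$)
$Z{\left(I,R \right)} = I \left(-7 + 18 R\right)$ ($Z{\left(I,R \right)} = I \left(\left(-5 + 3 \cdot 6 R\right) - 2\right) = I \left(\left(-5 + 18 R\right) - 2\right) = I \left(-7 + 18 R\right)$)
$\left(124 + \left(8 \cdot 2 - 1\right)\right) Z{\left(17,-3 \right)} = \left(124 + \left(8 \cdot 2 - 1\right)\right) 17 \left(-7 + 18 \left(-3\right)\right) = \left(124 + \left(16 - 1\right)\right) 17 \left(-7 - 54\right) = \left(124 + 15\right) 17 \left(-61\right) = 139 \left(-1037\right) = -144143$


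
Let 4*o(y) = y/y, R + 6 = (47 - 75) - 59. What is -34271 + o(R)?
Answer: -137083/4 ≈ -34271.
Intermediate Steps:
R = -93 (R = -6 + ((47 - 75) - 59) = -6 + (-28 - 59) = -6 - 87 = -93)
o(y) = 1/4 (o(y) = (y/y)/4 = (1/4)*1 = 1/4)
-34271 + o(R) = -34271 + 1/4 = -137083/4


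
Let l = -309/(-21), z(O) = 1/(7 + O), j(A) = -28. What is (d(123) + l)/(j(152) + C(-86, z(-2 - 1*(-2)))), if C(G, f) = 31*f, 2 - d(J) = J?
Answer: 248/55 ≈ 4.5091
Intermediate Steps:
d(J) = 2 - J
l = 103/7 (l = -309*(-1/21) = 103/7 ≈ 14.714)
(d(123) + l)/(j(152) + C(-86, z(-2 - 1*(-2)))) = ((2 - 1*123) + 103/7)/(-28 + 31/(7 + (-2 - 1*(-2)))) = ((2 - 123) + 103/7)/(-28 + 31/(7 + (-2 + 2))) = (-121 + 103/7)/(-28 + 31/(7 + 0)) = -744/(7*(-28 + 31/7)) = -744/(7*(-165/7)) = -744/7*(-7/165) = 248/55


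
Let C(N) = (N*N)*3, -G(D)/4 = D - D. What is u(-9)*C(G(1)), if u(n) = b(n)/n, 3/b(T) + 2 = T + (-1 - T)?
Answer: 0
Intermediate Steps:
b(T) = -1 (b(T) = 3/(-2 + (T + (-1 - T))) = 3/(-2 - 1) = 3/(-3) = 3*(-1/3) = -1)
G(D) = 0 (G(D) = -4*(D - D) = -4*0 = 0)
C(N) = 3*N**2 (C(N) = N**2*3 = 3*N**2)
u(n) = -1/n
u(-9)*C(G(1)) = (-1/(-9))*(3*0**2) = (-1*(-1/9))*(3*0) = (1/9)*0 = 0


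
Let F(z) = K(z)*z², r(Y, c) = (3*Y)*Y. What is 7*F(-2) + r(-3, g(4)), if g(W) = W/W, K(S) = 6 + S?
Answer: 139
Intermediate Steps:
g(W) = 1
r(Y, c) = 3*Y²
F(z) = z²*(6 + z) (F(z) = (6 + z)*z² = z²*(6 + z))
7*F(-2) + r(-3, g(4)) = 7*((-2)²*(6 - 2)) + 3*(-3)² = 7*(4*4) + 3*9 = 7*16 + 27 = 112 + 27 = 139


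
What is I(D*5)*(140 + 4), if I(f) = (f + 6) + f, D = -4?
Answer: -4896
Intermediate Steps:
I(f) = 6 + 2*f (I(f) = (6 + f) + f = 6 + 2*f)
I(D*5)*(140 + 4) = (6 + 2*(-4*5))*(140 + 4) = (6 + 2*(-20))*144 = (6 - 40)*144 = -34*144 = -4896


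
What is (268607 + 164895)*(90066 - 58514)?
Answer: 13677855104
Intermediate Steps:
(268607 + 164895)*(90066 - 58514) = 433502*31552 = 13677855104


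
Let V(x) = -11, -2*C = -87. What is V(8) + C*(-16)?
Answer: -707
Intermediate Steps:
C = 87/2 (C = -1/2*(-87) = 87/2 ≈ 43.500)
V(8) + C*(-16) = -11 + (87/2)*(-16) = -11 - 696 = -707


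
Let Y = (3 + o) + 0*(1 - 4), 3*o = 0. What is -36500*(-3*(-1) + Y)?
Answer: -219000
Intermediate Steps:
o = 0 (o = (⅓)*0 = 0)
Y = 3 (Y = (3 + 0) + 0*(1 - 4) = 3 + 0*(-3) = 3 + 0 = 3)
-36500*(-3*(-1) + Y) = -36500*(-3*(-1) + 3) = -36500*(3 + 3) = -36500*6 = -219000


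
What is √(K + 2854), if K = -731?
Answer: √2123 ≈ 46.076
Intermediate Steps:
√(K + 2854) = √(-731 + 2854) = √2123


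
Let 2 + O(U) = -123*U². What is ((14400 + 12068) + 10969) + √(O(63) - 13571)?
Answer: 37437 + 224*I*√10 ≈ 37437.0 + 708.35*I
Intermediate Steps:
O(U) = -2 - 123*U²
((14400 + 12068) + 10969) + √(O(63) - 13571) = ((14400 + 12068) + 10969) + √((-2 - 123*63²) - 13571) = (26468 + 10969) + √((-2 - 123*3969) - 13571) = 37437 + √((-2 - 488187) - 13571) = 37437 + √(-488189 - 13571) = 37437 + √(-501760) = 37437 + 224*I*√10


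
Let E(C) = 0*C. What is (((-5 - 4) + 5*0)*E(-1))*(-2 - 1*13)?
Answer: 0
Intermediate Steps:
E(C) = 0
(((-5 - 4) + 5*0)*E(-1))*(-2 - 1*13) = (((-5 - 4) + 5*0)*0)*(-2 - 1*13) = ((-9 + 0)*0)*(-2 - 13) = -9*0*(-15) = 0*(-15) = 0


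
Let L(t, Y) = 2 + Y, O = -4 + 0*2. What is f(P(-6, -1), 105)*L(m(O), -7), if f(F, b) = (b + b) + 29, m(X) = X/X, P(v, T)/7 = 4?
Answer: -1195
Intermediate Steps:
P(v, T) = 28 (P(v, T) = 7*4 = 28)
O = -4 (O = -4 + 0 = -4)
m(X) = 1
f(F, b) = 29 + 2*b (f(F, b) = 2*b + 29 = 29 + 2*b)
f(P(-6, -1), 105)*L(m(O), -7) = (29 + 2*105)*(2 - 7) = (29 + 210)*(-5) = 239*(-5) = -1195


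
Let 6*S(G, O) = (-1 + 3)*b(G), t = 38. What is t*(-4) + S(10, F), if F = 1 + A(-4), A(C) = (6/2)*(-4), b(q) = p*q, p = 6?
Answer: -132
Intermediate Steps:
b(q) = 6*q
A(C) = -12 (A(C) = (6*(½))*(-4) = 3*(-4) = -12)
F = -11 (F = 1 - 12 = -11)
S(G, O) = 2*G (S(G, O) = ((-1 + 3)*(6*G))/6 = (2*(6*G))/6 = (12*G)/6 = 2*G)
t*(-4) + S(10, F) = 38*(-4) + 2*10 = -152 + 20 = -132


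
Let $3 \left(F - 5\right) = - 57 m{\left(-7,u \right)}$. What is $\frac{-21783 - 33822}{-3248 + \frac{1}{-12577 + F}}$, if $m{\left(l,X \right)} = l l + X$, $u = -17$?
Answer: $\frac{244291300}{14269547} \approx 17.12$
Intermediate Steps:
$m{\left(l,X \right)} = X + l^{2}$ ($m{\left(l,X \right)} = l^{2} + X = X + l^{2}$)
$F = -603$ ($F = 5 + \frac{\left(-57\right) \left(-17 + \left(-7\right)^{2}\right)}{3} = 5 + \frac{\left(-57\right) \left(-17 + 49\right)}{3} = 5 + \frac{\left(-57\right) 32}{3} = 5 + \frac{1}{3} \left(-1824\right) = 5 - 608 = -603$)
$\frac{-21783 - 33822}{-3248 + \frac{1}{-12577 + F}} = \frac{-21783 - 33822}{-3248 + \frac{1}{-12577 - 603}} = - \frac{55605}{-3248 + \frac{1}{-13180}} = - \frac{55605}{-3248 - \frac{1}{13180}} = - \frac{55605}{- \frac{42808641}{13180}} = \left(-55605\right) \left(- \frac{13180}{42808641}\right) = \frac{244291300}{14269547}$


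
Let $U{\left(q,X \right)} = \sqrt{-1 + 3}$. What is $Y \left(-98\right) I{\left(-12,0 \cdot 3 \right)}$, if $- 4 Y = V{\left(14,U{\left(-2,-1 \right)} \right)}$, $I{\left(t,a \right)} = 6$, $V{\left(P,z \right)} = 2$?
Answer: $294$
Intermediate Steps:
$U{\left(q,X \right)} = \sqrt{2}$
$Y = - \frac{1}{2}$ ($Y = \left(- \frac{1}{4}\right) 2 = - \frac{1}{2} \approx -0.5$)
$Y \left(-98\right) I{\left(-12,0 \cdot 3 \right)} = \left(- \frac{1}{2}\right) \left(-98\right) 6 = 49 \cdot 6 = 294$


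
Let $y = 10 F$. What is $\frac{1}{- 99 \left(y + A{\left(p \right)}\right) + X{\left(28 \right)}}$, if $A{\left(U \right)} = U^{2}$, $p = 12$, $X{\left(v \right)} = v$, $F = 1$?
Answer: $- \frac{1}{15218} \approx -6.5712 \cdot 10^{-5}$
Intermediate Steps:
$y = 10$ ($y = 10 \cdot 1 = 10$)
$\frac{1}{- 99 \left(y + A{\left(p \right)}\right) + X{\left(28 \right)}} = \frac{1}{- 99 \left(10 + 12^{2}\right) + 28} = \frac{1}{- 99 \left(10 + 144\right) + 28} = \frac{1}{\left(-99\right) 154 + 28} = \frac{1}{-15246 + 28} = \frac{1}{-15218} = - \frac{1}{15218}$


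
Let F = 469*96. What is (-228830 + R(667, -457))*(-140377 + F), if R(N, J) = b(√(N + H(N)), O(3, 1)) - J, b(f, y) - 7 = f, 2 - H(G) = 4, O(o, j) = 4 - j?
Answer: 21775383198 - 95353*√665 ≈ 2.1773e+10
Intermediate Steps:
H(G) = -2 (H(G) = 2 - 1*4 = 2 - 4 = -2)
b(f, y) = 7 + f
R(N, J) = 7 + √(-2 + N) - J (R(N, J) = (7 + √(N - 2)) - J = (7 + √(-2 + N)) - J = 7 + √(-2 + N) - J)
F = 45024
(-228830 + R(667, -457))*(-140377 + F) = (-228830 + (7 + √(-2 + 667) - 1*(-457)))*(-140377 + 45024) = (-228830 + (7 + √665 + 457))*(-95353) = (-228830 + (464 + √665))*(-95353) = (-228366 + √665)*(-95353) = 21775383198 - 95353*√665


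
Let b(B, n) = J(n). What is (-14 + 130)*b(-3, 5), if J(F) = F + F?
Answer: 1160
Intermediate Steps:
J(F) = 2*F
b(B, n) = 2*n
(-14 + 130)*b(-3, 5) = (-14 + 130)*(2*5) = 116*10 = 1160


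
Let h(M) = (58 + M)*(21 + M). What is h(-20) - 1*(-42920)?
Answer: 42958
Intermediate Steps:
h(M) = (21 + M)*(58 + M)
h(-20) - 1*(-42920) = (1218 + (-20)**2 + 79*(-20)) - 1*(-42920) = (1218 + 400 - 1580) + 42920 = 38 + 42920 = 42958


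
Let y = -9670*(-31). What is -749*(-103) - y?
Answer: -222623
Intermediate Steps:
y = 299770
-749*(-103) - y = -749*(-103) - 1*299770 = 77147 - 299770 = -222623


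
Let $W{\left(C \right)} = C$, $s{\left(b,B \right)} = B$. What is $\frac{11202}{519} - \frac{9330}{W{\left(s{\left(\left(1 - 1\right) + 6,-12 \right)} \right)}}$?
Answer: $\frac{276483}{346} \approx 799.08$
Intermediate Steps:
$\frac{11202}{519} - \frac{9330}{W{\left(s{\left(\left(1 - 1\right) + 6,-12 \right)} \right)}} = \frac{11202}{519} - \frac{9330}{-12} = 11202 \cdot \frac{1}{519} - - \frac{1555}{2} = \frac{3734}{173} + \frac{1555}{2} = \frac{276483}{346}$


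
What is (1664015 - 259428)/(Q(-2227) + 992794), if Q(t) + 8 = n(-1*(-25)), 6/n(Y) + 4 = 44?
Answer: 28091740/19855723 ≈ 1.4148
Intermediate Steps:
n(Y) = 3/20 (n(Y) = 6/(-4 + 44) = 6/40 = 6*(1/40) = 3/20)
Q(t) = -157/20 (Q(t) = -8 + 3/20 = -157/20)
(1664015 - 259428)/(Q(-2227) + 992794) = (1664015 - 259428)/(-157/20 + 992794) = 1404587/(19855723/20) = 1404587*(20/19855723) = 28091740/19855723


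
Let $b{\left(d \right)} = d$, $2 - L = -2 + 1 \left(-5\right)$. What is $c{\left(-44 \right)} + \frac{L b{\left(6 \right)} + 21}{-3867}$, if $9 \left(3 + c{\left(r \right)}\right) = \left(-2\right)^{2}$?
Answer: $- \frac{29872}{11601} \approx -2.575$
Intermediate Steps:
$L = 9$ ($L = 2 - \left(-2 + 1 \left(-5\right)\right) = 2 - \left(-2 - 5\right) = 2 - -7 = 2 + 7 = 9$)
$c{\left(r \right)} = - \frac{23}{9}$ ($c{\left(r \right)} = -3 + \frac{\left(-2\right)^{2}}{9} = -3 + \frac{1}{9} \cdot 4 = -3 + \frac{4}{9} = - \frac{23}{9}$)
$c{\left(-44 \right)} + \frac{L b{\left(6 \right)} + 21}{-3867} = - \frac{23}{9} + \frac{9 \cdot 6 + 21}{-3867} = - \frac{23}{9} + \left(54 + 21\right) \left(- \frac{1}{3867}\right) = - \frac{23}{9} + 75 \left(- \frac{1}{3867}\right) = - \frac{23}{9} - \frac{25}{1289} = - \frac{29872}{11601}$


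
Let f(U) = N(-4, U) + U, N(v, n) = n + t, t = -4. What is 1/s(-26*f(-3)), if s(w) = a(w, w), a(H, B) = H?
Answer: 1/260 ≈ 0.0038462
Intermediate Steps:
N(v, n) = -4 + n (N(v, n) = n - 4 = -4 + n)
f(U) = -4 + 2*U (f(U) = (-4 + U) + U = -4 + 2*U)
s(w) = w
1/s(-26*f(-3)) = 1/(-26*(-4 + 2*(-3))) = 1/(-26*(-4 - 6)) = 1/(-26*(-10)) = 1/260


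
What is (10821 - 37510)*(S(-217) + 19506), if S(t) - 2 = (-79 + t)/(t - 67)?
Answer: -36968054838/71 ≈ -5.2068e+8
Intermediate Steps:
S(t) = 2 + (-79 + t)/(-67 + t) (S(t) = 2 + (-79 + t)/(t - 67) = 2 + (-79 + t)/(-67 + t))
(10821 - 37510)*(S(-217) + 19506) = (10821 - 37510)*(3*(-71 - 217)/(-67 - 217) + 19506) = -26689*(3*(-288)/(-284) + 19506) = -26689*(3*(-1/284)*(-288) + 19506) = -26689*(216/71 + 19506) = -26689*1385142/71 = -36968054838/71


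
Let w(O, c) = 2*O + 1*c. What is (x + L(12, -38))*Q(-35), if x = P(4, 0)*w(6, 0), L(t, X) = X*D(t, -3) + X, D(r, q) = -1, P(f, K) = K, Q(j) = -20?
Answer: 0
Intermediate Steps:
w(O, c) = c + 2*O (w(O, c) = 2*O + c = c + 2*O)
L(t, X) = 0 (L(t, X) = X*(-1) + X = -X + X = 0)
x = 0 (x = 0*(0 + 2*6) = 0*(0 + 12) = 0*12 = 0)
(x + L(12, -38))*Q(-35) = (0 + 0)*(-20) = 0*(-20) = 0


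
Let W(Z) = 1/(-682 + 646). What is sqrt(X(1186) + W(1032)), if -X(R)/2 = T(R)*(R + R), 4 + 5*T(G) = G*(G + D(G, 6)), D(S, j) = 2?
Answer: I*sqrt(1203142538905)/30 ≈ 36563.0*I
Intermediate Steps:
W(Z) = -1/36 (W(Z) = 1/(-36) = -1/36)
T(G) = -4/5 + G*(2 + G)/5 (T(G) = -4/5 + (G*(G + 2))/5 = -4/5 + (G*(2 + G))/5 = -4/5 + G*(2 + G)/5)
X(R) = -4*R*(-4/5 + R**2/5 + 2*R/5) (X(R) = -2*(-4/5 + R**2/5 + 2*R/5)*(R + R) = -2*(-4/5 + R**2/5 + 2*R/5)*2*R = -4*R*(-4/5 + R**2/5 + 2*R/5))
sqrt(X(1186) + W(1032)) = sqrt((4/5)*1186*(4 - 1*1186**2 - 2*1186) - 1/36) = sqrt((4/5)*1186*(4 - 1*1406596 - 2372) - 1/36) = sqrt((4/5)*1186*(4 - 1406596 - 2372) - 1/36) = sqrt((4/5)*1186*(-1408964) - 1/36) = sqrt(-6684125216/5 - 1/36) = sqrt(-240628507781/180) = I*sqrt(1203142538905)/30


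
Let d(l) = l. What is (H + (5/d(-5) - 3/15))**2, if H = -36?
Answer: 34596/25 ≈ 1383.8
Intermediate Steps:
(H + (5/d(-5) - 3/15))**2 = (-36 + (5/(-5) - 3/15))**2 = (-36 + (5*(-1/5) - 3*1/15))**2 = (-36 + (-1 - 1/5))**2 = (-36 - 6/5)**2 = (-186/5)**2 = 34596/25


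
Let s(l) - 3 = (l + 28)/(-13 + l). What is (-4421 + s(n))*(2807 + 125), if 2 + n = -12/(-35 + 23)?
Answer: -90714614/7 ≈ -1.2959e+7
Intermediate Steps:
n = -1 (n = -2 - 12/(-35 + 23) = -2 - 12/(-12) = -2 - 12*(-1/12) = -2 + 1 = -1)
s(l) = 3 + (28 + l)/(-13 + l) (s(l) = 3 + (l + 28)/(-13 + l) = 3 + (28 + l)/(-13 + l))
(-4421 + s(n))*(2807 + 125) = (-4421 + (-11 + 4*(-1))/(-13 - 1))*(2807 + 125) = (-4421 + (-11 - 4)/(-14))*2932 = (-4421 - 1/14*(-15))*2932 = (-4421 + 15/14)*2932 = -61879/14*2932 = -90714614/7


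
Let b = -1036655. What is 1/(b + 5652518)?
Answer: 1/4615863 ≈ 2.1664e-7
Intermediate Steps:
1/(b + 5652518) = 1/(-1036655 + 5652518) = 1/4615863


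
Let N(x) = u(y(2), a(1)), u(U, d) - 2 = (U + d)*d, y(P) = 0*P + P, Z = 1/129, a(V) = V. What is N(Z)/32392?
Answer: 5/32392 ≈ 0.00015436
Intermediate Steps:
Z = 1/129 ≈ 0.0077519
y(P) = P (y(P) = 0 + P = P)
u(U, d) = 2 + d*(U + d) (u(U, d) = 2 + (U + d)*d = 2 + d*(U + d))
N(x) = 5 (N(x) = 2 + 1**2 + 2*1 = 2 + 1 + 2 = 5)
N(Z)/32392 = 5/32392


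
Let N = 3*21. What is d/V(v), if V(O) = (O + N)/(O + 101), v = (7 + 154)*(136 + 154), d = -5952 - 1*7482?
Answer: -628590294/46753 ≈ -13445.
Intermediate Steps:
N = 63
d = -13434 (d = -5952 - 7482 = -13434)
v = 46690 (v = 161*290 = 46690)
V(O) = (63 + O)/(101 + O) (V(O) = (O + 63)/(O + 101) = (63 + O)/(101 + O))
d/V(v) = -13434*(101 + 46690)/(63 + 46690) = -13434/(46753/46791) = -13434/((1/46791)*46753) = -13434/46753/46791 = -13434*46791/46753 = -628590294/46753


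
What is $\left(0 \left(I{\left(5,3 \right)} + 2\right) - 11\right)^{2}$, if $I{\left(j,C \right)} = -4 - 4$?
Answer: $121$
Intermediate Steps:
$I{\left(j,C \right)} = -8$ ($I{\left(j,C \right)} = -4 - 4 = -8$)
$\left(0 \left(I{\left(5,3 \right)} + 2\right) - 11\right)^{2} = \left(0 \left(-8 + 2\right) - 11\right)^{2} = \left(0 \left(-6\right) - 11\right)^{2} = \left(0 - 11\right)^{2} = \left(-11\right)^{2} = 121$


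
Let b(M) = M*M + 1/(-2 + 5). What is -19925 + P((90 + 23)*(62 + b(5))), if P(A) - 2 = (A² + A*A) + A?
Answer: 1752939983/9 ≈ 1.9477e+8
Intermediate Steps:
b(M) = ⅓ + M² (b(M) = M² + 1/3 = M² + ⅓ = ⅓ + M²)
P(A) = 2 + A + 2*A² (P(A) = 2 + ((A² + A*A) + A) = 2 + ((A² + A²) + A) = 2 + (2*A² + A) = 2 + (A + 2*A²) = 2 + A + 2*A²)
-19925 + P((90 + 23)*(62 + b(5))) = -19925 + (2 + (90 + 23)*(62 + (⅓ + 5²)) + 2*((90 + 23)*(62 + (⅓ + 5²)))²) = -19925 + (2 + 113*(62 + (⅓ + 25)) + 2*(113*(62 + (⅓ + 25)))²) = -19925 + (2 + 113*(62 + 76/3) + 2*(113*(62 + 76/3))²) = -19925 + (2 + 113*(262/3) + 2*(113*(262/3))²) = -19925 + (2 + 29606/3 + 2*(29606/3)²) = -19925 + (2 + 29606/3 + 2*(876515236/9)) = -19925 + (2 + 29606/3 + 1753030472/9) = -19925 + 1753119308/9 = 1752939983/9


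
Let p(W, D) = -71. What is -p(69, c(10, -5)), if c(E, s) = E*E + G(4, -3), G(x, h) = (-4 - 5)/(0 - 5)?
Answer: 71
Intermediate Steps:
G(x, h) = 9/5 (G(x, h) = -9/(-5) = -9*(-1/5) = 9/5)
c(E, s) = 9/5 + E**2 (c(E, s) = E*E + 9/5 = E**2 + 9/5 = 9/5 + E**2)
-p(69, c(10, -5)) = -1*(-71) = 71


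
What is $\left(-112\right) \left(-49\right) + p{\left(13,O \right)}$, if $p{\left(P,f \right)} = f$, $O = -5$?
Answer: $5483$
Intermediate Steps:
$\left(-112\right) \left(-49\right) + p{\left(13,O \right)} = \left(-112\right) \left(-49\right) - 5 = 5488 - 5 = 5483$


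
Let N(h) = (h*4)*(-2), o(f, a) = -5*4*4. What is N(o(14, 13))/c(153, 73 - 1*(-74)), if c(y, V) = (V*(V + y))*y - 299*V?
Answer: 640/6703347 ≈ 9.5475e-5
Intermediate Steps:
o(f, a) = -80 (o(f, a) = -20*4 = -80)
N(h) = -8*h (N(h) = (4*h)*(-2) = -8*h)
c(y, V) = -299*V + V*y*(V + y) (c(y, V) = V*y*(V + y) - 299*V = -299*V + V*y*(V + y))
N(o(14, 13))/c(153, 73 - 1*(-74)) = (-8*(-80))/(((73 - 1*(-74))*(-299 + 153**2 + (73 - 1*(-74))*153))) = 640/(((73 + 74)*(-299 + 23409 + (73 + 74)*153))) = 640/((147*(-299 + 23409 + 147*153))) = 640/((147*(-299 + 23409 + 22491))) = 640/((147*45601)) = 640/6703347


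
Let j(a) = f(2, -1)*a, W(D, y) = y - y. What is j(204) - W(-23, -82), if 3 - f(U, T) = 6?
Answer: -612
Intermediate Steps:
W(D, y) = 0
f(U, T) = -3 (f(U, T) = 3 - 1*6 = 3 - 6 = -3)
j(a) = -3*a
j(204) - W(-23, -82) = -3*204 - 1*0 = -612 + 0 = -612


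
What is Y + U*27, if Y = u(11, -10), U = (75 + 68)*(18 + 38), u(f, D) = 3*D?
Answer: 216186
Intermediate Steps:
U = 8008 (U = 143*56 = 8008)
Y = -30 (Y = 3*(-10) = -30)
Y + U*27 = -30 + 8008*27 = -30 + 216216 = 216186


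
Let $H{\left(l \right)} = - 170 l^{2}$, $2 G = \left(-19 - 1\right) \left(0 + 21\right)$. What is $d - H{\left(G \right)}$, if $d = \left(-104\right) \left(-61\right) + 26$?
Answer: $7503370$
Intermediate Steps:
$G = -210$ ($G = \frac{\left(-19 - 1\right) \left(0 + 21\right)}{2} = \frac{\left(-20\right) 21}{2} = \frac{1}{2} \left(-420\right) = -210$)
$d = 6370$ ($d = 6344 + 26 = 6370$)
$d - H{\left(G \right)} = 6370 - - 170 \left(-210\right)^{2} = 6370 - \left(-170\right) 44100 = 6370 - -7497000 = 6370 + 7497000 = 7503370$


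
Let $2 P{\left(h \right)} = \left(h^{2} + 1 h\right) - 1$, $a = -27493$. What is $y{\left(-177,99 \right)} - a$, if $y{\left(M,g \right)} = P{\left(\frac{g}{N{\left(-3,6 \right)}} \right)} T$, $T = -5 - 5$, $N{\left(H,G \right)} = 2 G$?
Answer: $\frac{433863}{16} \approx 27116.0$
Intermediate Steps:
$T = -10$
$P{\left(h \right)} = - \frac{1}{2} + \frac{h}{2} + \frac{h^{2}}{2}$ ($P{\left(h \right)} = \frac{\left(h^{2} + 1 h\right) - 1}{2} = \frac{\left(h^{2} + h\right) - 1}{2} = \frac{\left(h + h^{2}\right) - 1}{2} = \frac{-1 + h + h^{2}}{2} = - \frac{1}{2} + \frac{h}{2} + \frac{h^{2}}{2}$)
$y{\left(M,g \right)} = 5 - \frac{5 g}{12} - \frac{5 g^{2}}{144}$ ($y{\left(M,g \right)} = \left(- \frac{1}{2} + \frac{g \frac{1}{2 \cdot 6}}{2} + \frac{\left(\frac{g}{2 \cdot 6}\right)^{2}}{2}\right) \left(-10\right) = \left(- \frac{1}{2} + \frac{g \frac{1}{12}}{2} + \frac{\left(\frac{g}{12}\right)^{2}}{2}\right) \left(-10\right) = \left(- \frac{1}{2} + \frac{g \frac{1}{12}}{2} + \frac{\left(g \frac{1}{12}\right)^{2}}{2}\right) \left(-10\right) = \left(- \frac{1}{2} + \frac{\frac{1}{12} g}{2} + \frac{\left(\frac{g}{12}\right)^{2}}{2}\right) \left(-10\right) = \left(- \frac{1}{2} + \frac{g}{24} + \frac{\frac{1}{144} g^{2}}{2}\right) \left(-10\right) = \left(- \frac{1}{2} + \frac{g}{24} + \frac{g^{2}}{288}\right) \left(-10\right) = 5 - \frac{5 g}{12} - \frac{5 g^{2}}{144}$)
$y{\left(-177,99 \right)} - a = \left(5 - \frac{165}{4} - \frac{5 \cdot 99^{2}}{144}\right) - -27493 = \left(5 - \frac{165}{4} - \frac{5445}{16}\right) + 27493 = - \frac{6025}{16} + 27493 = \frac{433863}{16}$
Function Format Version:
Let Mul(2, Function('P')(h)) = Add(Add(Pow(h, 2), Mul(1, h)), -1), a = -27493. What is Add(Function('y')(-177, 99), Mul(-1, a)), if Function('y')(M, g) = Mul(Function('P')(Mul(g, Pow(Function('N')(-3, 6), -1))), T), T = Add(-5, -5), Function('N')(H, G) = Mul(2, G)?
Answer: Rational(433863, 16) ≈ 27116.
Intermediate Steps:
T = -10
Function('P')(h) = Add(Rational(-1, 2), Mul(Rational(1, 2), h), Mul(Rational(1, 2), Pow(h, 2))) (Function('P')(h) = Mul(Rational(1, 2), Add(Add(Pow(h, 2), Mul(1, h)), -1)) = Mul(Rational(1, 2), Add(Add(Pow(h, 2), h), -1)) = Mul(Rational(1, 2), Add(Add(h, Pow(h, 2)), -1)) = Mul(Rational(1, 2), Add(-1, h, Pow(h, 2))) = Add(Rational(-1, 2), Mul(Rational(1, 2), h), Mul(Rational(1, 2), Pow(h, 2))))
Function('y')(M, g) = Add(5, Mul(Rational(-5, 12), g), Mul(Rational(-5, 144), Pow(g, 2))) (Function('y')(M, g) = Mul(Add(Rational(-1, 2), Mul(Rational(1, 2), Mul(g, Pow(Mul(2, 6), -1))), Mul(Rational(1, 2), Pow(Mul(g, Pow(Mul(2, 6), -1)), 2))), -10) = Mul(Add(Rational(-1, 2), Mul(Rational(1, 2), Mul(g, Pow(12, -1))), Mul(Rational(1, 2), Pow(Mul(g, Pow(12, -1)), 2))), -10) = Mul(Add(Rational(-1, 2), Mul(Rational(1, 2), Mul(g, Rational(1, 12))), Mul(Rational(1, 2), Pow(Mul(g, Rational(1, 12)), 2))), -10) = Mul(Add(Rational(-1, 2), Mul(Rational(1, 2), Mul(Rational(1, 12), g)), Mul(Rational(1, 2), Pow(Mul(Rational(1, 12), g), 2))), -10) = Mul(Add(Rational(-1, 2), Mul(Rational(1, 24), g), Mul(Rational(1, 2), Mul(Rational(1, 144), Pow(g, 2)))), -10) = Mul(Add(Rational(-1, 2), Mul(Rational(1, 24), g), Mul(Rational(1, 288), Pow(g, 2))), -10) = Add(5, Mul(Rational(-5, 12), g), Mul(Rational(-5, 144), Pow(g, 2))))
Add(Function('y')(-177, 99), Mul(-1, a)) = Add(Add(5, Mul(Rational(-5, 12), 99), Mul(Rational(-5, 144), Pow(99, 2))), Mul(-1, -27493)) = Add(Add(5, Rational(-165, 4), Mul(Rational(-5, 144), 9801)), 27493) = Add(Add(5, Rational(-165, 4), Rational(-5445, 16)), 27493) = Add(Rational(-6025, 16), 27493) = Rational(433863, 16)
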